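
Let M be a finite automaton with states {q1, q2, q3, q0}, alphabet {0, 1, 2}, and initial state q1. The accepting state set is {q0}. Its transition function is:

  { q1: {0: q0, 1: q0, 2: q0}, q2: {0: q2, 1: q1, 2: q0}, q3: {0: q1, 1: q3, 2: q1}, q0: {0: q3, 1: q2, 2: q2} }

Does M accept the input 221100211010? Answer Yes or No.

No

Trace: q1 -2-> q0 -2-> q2 -1-> q1 -1-> q0 -0-> q3 -0-> q1 -2-> q0 -1-> q2 -1-> q1 -0-> q0 -1-> q2 -0-> q2
End state q2 is not accepting.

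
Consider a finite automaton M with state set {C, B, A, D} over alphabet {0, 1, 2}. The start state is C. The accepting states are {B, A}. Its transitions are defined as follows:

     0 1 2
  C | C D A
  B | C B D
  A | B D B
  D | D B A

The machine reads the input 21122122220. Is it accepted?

Yes

start at C
read '2': C → A
read '1': A → D
read '1': D → B
read '2': B → D
read '2': D → A
read '1': A → D
read '2': D → A
read '2': A → B
read '2': B → D
read '2': D → A
read '0': A → B
End state B is accepting.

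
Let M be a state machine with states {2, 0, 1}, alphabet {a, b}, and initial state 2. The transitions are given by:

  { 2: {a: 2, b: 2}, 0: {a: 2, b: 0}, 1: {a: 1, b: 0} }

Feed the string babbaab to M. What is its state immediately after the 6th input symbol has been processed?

2

2 → 2 → 2 → 2 → 2 → 2 → 2
After 6 symbols: 2.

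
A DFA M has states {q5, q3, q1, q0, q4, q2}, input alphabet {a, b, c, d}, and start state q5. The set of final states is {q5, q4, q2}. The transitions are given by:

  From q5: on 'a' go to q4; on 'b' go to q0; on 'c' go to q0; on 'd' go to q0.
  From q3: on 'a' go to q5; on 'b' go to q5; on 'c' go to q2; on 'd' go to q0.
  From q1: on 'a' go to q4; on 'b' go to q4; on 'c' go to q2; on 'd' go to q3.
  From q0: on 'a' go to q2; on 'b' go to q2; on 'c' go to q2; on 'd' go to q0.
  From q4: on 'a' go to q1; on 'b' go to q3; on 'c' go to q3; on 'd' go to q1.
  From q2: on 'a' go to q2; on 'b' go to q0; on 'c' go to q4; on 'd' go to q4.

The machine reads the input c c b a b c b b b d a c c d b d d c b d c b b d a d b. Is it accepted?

Yes

start at q5
read 'c': q5 → q0
read 'c': q0 → q2
read 'b': q2 → q0
read 'a': q0 → q2
read 'b': q2 → q0
read 'c': q0 → q2
read 'b': q2 → q0
read 'b': q0 → q2
read 'b': q2 → q0
read 'd': q0 → q0
read 'a': q0 → q2
read 'c': q2 → q4
read 'c': q4 → q3
read 'd': q3 → q0
read 'b': q0 → q2
read 'd': q2 → q4
read 'd': q4 → q1
read 'c': q1 → q2
read 'b': q2 → q0
read 'd': q0 → q0
read 'c': q0 → q2
read 'b': q2 → q0
read 'b': q0 → q2
read 'd': q2 → q4
read 'a': q4 → q1
read 'd': q1 → q3
read 'b': q3 → q5
End state q5 is accepting.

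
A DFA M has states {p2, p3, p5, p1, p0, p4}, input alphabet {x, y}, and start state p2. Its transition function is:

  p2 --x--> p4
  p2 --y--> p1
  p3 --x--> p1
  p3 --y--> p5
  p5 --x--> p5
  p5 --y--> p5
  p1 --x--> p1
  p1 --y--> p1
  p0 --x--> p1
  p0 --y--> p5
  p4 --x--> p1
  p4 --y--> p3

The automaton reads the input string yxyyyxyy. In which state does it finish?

p1

start at p2
read 'y': p2 → p1
read 'x': p1 → p1
read 'y': p1 → p1
read 'y': p1 → p1
read 'y': p1 → p1
read 'x': p1 → p1
read 'y': p1 → p1
read 'y': p1 → p1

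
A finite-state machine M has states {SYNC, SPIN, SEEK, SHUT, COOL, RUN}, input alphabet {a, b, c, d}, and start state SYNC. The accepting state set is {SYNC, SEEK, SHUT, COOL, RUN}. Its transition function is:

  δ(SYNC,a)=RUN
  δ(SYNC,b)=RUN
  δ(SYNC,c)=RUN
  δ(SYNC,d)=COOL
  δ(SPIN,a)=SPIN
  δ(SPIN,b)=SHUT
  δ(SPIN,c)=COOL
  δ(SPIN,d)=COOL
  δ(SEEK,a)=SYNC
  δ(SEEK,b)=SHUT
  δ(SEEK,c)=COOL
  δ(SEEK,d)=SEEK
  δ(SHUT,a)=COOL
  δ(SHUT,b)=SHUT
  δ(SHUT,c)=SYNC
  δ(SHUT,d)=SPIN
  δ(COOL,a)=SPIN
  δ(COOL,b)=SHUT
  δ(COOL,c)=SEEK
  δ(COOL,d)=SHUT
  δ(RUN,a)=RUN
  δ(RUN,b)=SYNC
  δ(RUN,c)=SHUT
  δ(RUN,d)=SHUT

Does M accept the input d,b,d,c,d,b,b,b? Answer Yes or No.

Trace: SYNC -d-> COOL -b-> SHUT -d-> SPIN -c-> COOL -d-> SHUT -b-> SHUT -b-> SHUT -b-> SHUT
End state SHUT is accepting.

Yes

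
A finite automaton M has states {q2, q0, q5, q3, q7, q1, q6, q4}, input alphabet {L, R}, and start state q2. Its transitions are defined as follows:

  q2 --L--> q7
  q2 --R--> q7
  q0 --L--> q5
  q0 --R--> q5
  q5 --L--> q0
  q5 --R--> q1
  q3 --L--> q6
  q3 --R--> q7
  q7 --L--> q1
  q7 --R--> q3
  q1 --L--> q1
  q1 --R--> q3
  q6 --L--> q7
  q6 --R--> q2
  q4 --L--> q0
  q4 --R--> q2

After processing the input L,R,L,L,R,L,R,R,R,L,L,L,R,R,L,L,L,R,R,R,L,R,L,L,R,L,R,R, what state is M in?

start at q2
read 'L': q2 → q7
read 'R': q7 → q3
read 'L': q3 → q6
read 'L': q6 → q7
read 'R': q7 → q3
read 'L': q3 → q6
read 'R': q6 → q2
read 'R': q2 → q7
read 'R': q7 → q3
read 'L': q3 → q6
read 'L': q6 → q7
read 'L': q7 → q1
read 'R': q1 → q3
read 'R': q3 → q7
read 'L': q7 → q1
read 'L': q1 → q1
read 'L': q1 → q1
read 'R': q1 → q3
read 'R': q3 → q7
read 'R': q7 → q3
read 'L': q3 → q6
read 'R': q6 → q2
read 'L': q2 → q7
read 'L': q7 → q1
read 'R': q1 → q3
read 'L': q3 → q6
read 'R': q6 → q2
read 'R': q2 → q7

q7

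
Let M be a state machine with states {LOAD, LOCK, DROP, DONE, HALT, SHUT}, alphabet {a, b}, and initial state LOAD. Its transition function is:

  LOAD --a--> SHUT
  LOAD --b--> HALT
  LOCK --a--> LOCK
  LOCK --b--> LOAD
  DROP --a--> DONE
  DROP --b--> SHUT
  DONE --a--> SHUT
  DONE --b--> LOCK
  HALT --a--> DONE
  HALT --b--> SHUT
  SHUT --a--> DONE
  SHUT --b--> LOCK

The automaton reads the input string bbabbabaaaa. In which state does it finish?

LOCK

Trace: LOAD -b-> HALT -b-> SHUT -a-> DONE -b-> LOCK -b-> LOAD -a-> SHUT -b-> LOCK -a-> LOCK -a-> LOCK -a-> LOCK -a-> LOCK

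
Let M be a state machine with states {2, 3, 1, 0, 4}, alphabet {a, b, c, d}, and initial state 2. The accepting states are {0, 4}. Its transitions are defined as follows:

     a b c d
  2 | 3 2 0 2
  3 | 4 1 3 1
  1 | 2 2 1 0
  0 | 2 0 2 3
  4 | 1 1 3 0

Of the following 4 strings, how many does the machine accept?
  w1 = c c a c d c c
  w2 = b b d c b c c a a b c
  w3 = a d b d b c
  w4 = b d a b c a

1

w1: 2 → 0 → 2 → 3 → 3 → 1 → 1 → 1  → end 1, rejected
w2: 2 → 2 → 2 → 2 → 0 → 0 → 2 → 0 → 2 → 3 → 1 → 1  → end 1, rejected
w3: 2 → 3 → 1 → 2 → 2 → 2 → 0  → end 0, accepted
w4: 2 → 2 → 2 → 3 → 1 → 1 → 2  → end 2, rejected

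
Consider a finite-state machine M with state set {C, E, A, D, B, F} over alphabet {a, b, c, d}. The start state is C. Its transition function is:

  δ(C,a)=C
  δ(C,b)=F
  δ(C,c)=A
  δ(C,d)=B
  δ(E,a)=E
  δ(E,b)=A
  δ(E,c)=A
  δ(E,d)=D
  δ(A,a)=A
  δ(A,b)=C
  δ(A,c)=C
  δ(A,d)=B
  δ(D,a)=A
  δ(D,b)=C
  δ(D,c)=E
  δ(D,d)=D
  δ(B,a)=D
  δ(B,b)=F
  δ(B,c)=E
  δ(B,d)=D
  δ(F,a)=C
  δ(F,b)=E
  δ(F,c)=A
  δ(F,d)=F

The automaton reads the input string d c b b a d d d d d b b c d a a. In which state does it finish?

Trace: C -d-> B -c-> E -b-> A -b-> C -a-> C -d-> B -d-> D -d-> D -d-> D -d-> D -b-> C -b-> F -c-> A -d-> B -a-> D -a-> A

A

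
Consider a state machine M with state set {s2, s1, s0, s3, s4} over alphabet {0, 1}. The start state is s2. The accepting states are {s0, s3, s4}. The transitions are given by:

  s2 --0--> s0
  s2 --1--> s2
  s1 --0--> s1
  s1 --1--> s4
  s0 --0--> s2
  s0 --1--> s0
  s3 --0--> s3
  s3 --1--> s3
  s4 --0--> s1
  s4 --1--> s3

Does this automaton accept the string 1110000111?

No

start at s2
read '1': s2 → s2
read '1': s2 → s2
read '1': s2 → s2
read '0': s2 → s0
read '0': s0 → s2
read '0': s2 → s0
read '0': s0 → s2
read '1': s2 → s2
read '1': s2 → s2
read '1': s2 → s2
End state s2 is not accepting.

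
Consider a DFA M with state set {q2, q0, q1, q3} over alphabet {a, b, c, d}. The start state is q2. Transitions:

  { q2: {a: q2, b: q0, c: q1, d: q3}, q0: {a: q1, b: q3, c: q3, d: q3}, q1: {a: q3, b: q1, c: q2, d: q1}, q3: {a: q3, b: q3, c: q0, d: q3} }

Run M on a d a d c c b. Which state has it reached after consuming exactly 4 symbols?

q3

q2 → q2 → q3 → q3 → q3
After 4 symbols: q3.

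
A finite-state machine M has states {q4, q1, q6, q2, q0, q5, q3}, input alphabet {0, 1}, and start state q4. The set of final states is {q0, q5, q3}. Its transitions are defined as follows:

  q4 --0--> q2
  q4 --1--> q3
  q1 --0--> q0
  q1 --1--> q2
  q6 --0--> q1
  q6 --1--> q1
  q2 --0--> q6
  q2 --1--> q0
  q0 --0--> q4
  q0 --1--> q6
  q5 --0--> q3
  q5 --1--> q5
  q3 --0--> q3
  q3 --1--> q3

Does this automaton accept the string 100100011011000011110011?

Yes

Trace: q4 -1-> q3 -0-> q3 -0-> q3 -1-> q3 -0-> q3 -0-> q3 -0-> q3 -1-> q3 -1-> q3 -0-> q3 -1-> q3 -1-> q3 -0-> q3 -0-> q3 -0-> q3 -0-> q3 -1-> q3 -1-> q3 -1-> q3 -1-> q3 -0-> q3 -0-> q3 -1-> q3 -1-> q3
End state q3 is accepting.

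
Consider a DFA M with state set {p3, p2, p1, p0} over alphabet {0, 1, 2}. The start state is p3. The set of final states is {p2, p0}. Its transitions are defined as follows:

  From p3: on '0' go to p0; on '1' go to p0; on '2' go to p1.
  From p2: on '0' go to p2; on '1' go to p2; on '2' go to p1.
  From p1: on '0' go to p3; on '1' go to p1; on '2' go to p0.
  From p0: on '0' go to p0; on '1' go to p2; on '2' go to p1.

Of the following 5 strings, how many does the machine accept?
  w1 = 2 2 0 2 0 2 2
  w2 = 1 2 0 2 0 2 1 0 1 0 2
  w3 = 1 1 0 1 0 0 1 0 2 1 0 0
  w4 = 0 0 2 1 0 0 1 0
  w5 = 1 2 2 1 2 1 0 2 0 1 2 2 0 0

w1: Trace: p3 -2-> p1 -2-> p0 -0-> p0 -2-> p1 -0-> p3 -2-> p1 -2-> p0  → end p0, accepted
w2: Trace: p3 -1-> p0 -2-> p1 -0-> p3 -2-> p1 -0-> p3 -2-> p1 -1-> p1 -0-> p3 -1-> p0 -0-> p0 -2-> p1  → end p1, rejected
w3: Trace: p3 -1-> p0 -1-> p2 -0-> p2 -1-> p2 -0-> p2 -0-> p2 -1-> p2 -0-> p2 -2-> p1 -1-> p1 -0-> p3 -0-> p0  → end p0, accepted
w4: Trace: p3 -0-> p0 -0-> p0 -2-> p1 -1-> p1 -0-> p3 -0-> p0 -1-> p2 -0-> p2  → end p2, accepted
w5: Trace: p3 -1-> p0 -2-> p1 -2-> p0 -1-> p2 -2-> p1 -1-> p1 -0-> p3 -2-> p1 -0-> p3 -1-> p0 -2-> p1 -2-> p0 -0-> p0 -0-> p0  → end p0, accepted

4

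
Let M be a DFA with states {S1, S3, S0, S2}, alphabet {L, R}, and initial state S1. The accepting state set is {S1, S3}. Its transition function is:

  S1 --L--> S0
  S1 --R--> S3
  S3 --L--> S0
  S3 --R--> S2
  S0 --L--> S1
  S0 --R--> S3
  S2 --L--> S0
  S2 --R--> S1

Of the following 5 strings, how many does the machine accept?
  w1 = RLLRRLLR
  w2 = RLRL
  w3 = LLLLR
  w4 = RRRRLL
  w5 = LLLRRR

4

w1:
  start at S1
  read 'R': S1 → S3
  read 'L': S3 → S0
  read 'L': S0 → S1
  read 'R': S1 → S3
  read 'R': S3 → S2
  read 'L': S2 → S0
  read 'L': S0 → S1
  read 'R': S1 → S3
  end S3, accepted
w2:
  start at S1
  read 'R': S1 → S3
  read 'L': S3 → S0
  read 'R': S0 → S3
  read 'L': S3 → S0
  end S0, rejected
w3:
  start at S1
  read 'L': S1 → S0
  read 'L': S0 → S1
  read 'L': S1 → S0
  read 'L': S0 → S1
  read 'R': S1 → S3
  end S3, accepted
w4:
  start at S1
  read 'R': S1 → S3
  read 'R': S3 → S2
  read 'R': S2 → S1
  read 'R': S1 → S3
  read 'L': S3 → S0
  read 'L': S0 → S1
  end S1, accepted
w5:
  start at S1
  read 'L': S1 → S0
  read 'L': S0 → S1
  read 'L': S1 → S0
  read 'R': S0 → S3
  read 'R': S3 → S2
  read 'R': S2 → S1
  end S1, accepted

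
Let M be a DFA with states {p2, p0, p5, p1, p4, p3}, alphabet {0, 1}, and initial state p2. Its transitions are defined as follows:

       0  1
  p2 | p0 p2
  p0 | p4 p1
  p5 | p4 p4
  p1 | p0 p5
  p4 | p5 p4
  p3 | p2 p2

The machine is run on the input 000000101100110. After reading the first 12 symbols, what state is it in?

p2 → p0 → p4 → p5 → p4 → p5 → p4 → p4 → p5 → p4 → p4 → p5 → p4
After 12 symbols: p4.

p4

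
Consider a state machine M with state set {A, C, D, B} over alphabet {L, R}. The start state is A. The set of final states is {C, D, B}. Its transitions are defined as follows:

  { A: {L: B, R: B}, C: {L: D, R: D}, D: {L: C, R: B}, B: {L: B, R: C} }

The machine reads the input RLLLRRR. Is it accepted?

A → B → B → B → B → C → D → B
End state B is accepting.

Yes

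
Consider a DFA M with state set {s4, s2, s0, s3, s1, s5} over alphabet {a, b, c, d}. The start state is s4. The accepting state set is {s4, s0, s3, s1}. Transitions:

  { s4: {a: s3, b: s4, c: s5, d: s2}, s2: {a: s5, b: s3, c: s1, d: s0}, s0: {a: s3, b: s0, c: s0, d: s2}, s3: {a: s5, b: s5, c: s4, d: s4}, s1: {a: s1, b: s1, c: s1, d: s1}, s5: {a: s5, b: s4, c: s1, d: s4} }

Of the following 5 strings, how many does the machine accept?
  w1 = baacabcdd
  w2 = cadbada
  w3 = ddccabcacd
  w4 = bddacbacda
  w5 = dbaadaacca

4

w1: Trace: s4 -b-> s4 -a-> s3 -a-> s5 -c-> s1 -a-> s1 -b-> s1 -c-> s1 -d-> s1 -d-> s1  → end s1, accepted
w2: Trace: s4 -c-> s5 -a-> s5 -d-> s4 -b-> s4 -a-> s3 -d-> s4 -a-> s3  → end s3, accepted
w3: Trace: s4 -d-> s2 -d-> s0 -c-> s0 -c-> s0 -a-> s3 -b-> s5 -c-> s1 -a-> s1 -c-> s1 -d-> s1  → end s1, accepted
w4: Trace: s4 -b-> s4 -d-> s2 -d-> s0 -a-> s3 -c-> s4 -b-> s4 -a-> s3 -c-> s4 -d-> s2 -a-> s5  → end s5, rejected
w5: Trace: s4 -d-> s2 -b-> s3 -a-> s5 -a-> s5 -d-> s4 -a-> s3 -a-> s5 -c-> s1 -c-> s1 -a-> s1  → end s1, accepted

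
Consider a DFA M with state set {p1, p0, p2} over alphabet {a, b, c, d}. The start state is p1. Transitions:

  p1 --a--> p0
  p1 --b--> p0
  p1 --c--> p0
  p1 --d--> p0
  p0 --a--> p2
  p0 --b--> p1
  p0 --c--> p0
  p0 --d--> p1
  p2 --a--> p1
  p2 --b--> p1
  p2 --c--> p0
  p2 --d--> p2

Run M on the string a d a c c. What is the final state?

p0

p1 → p0 → p1 → p0 → p0 → p0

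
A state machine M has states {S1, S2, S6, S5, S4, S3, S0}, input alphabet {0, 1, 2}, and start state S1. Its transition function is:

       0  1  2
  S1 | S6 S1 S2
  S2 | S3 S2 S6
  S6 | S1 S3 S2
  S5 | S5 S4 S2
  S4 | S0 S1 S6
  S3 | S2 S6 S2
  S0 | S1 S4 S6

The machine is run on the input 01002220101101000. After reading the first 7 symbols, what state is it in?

S2

Trace: S1 -0-> S6 -1-> S3 -0-> S2 -0-> S3 -2-> S2 -2-> S6 -2-> S2
After 7 symbols: S2.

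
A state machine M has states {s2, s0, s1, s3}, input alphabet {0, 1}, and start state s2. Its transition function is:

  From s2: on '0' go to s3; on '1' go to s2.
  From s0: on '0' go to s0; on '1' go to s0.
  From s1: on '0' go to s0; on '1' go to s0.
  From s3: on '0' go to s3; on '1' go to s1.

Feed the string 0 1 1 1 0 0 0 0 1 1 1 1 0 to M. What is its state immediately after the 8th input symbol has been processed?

start at s2
read '0': s2 → s3
read '1': s3 → s1
read '1': s1 → s0
read '1': s0 → s0
read '0': s0 → s0
read '0': s0 → s0
read '0': s0 → s0
read '0': s0 → s0
After 8 symbols: s0.

s0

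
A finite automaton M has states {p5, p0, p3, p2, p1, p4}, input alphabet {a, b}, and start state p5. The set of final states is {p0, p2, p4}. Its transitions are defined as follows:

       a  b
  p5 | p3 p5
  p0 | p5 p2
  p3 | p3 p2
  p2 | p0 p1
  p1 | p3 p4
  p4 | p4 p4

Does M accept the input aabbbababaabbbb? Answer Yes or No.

start at p5
read 'a': p5 → p3
read 'a': p3 → p3
read 'b': p3 → p2
read 'b': p2 → p1
read 'b': p1 → p4
read 'a': p4 → p4
read 'b': p4 → p4
read 'a': p4 → p4
read 'b': p4 → p4
read 'a': p4 → p4
read 'a': p4 → p4
read 'b': p4 → p4
read 'b': p4 → p4
read 'b': p4 → p4
read 'b': p4 → p4
End state p4 is accepting.

Yes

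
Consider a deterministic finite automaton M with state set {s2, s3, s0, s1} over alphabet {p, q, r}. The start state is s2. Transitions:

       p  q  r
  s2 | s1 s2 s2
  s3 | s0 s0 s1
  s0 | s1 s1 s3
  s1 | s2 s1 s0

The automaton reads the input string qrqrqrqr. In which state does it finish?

Trace: s2 -q-> s2 -r-> s2 -q-> s2 -r-> s2 -q-> s2 -r-> s2 -q-> s2 -r-> s2

s2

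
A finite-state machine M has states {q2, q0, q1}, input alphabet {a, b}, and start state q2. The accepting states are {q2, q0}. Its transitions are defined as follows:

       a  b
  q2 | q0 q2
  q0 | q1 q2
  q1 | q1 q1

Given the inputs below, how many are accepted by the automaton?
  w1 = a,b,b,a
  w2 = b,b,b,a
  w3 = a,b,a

3

w1: q2 → q0 → q2 → q2 → q0  → end q0, accepted
w2: q2 → q2 → q2 → q2 → q0  → end q0, accepted
w3: q2 → q0 → q2 → q0  → end q0, accepted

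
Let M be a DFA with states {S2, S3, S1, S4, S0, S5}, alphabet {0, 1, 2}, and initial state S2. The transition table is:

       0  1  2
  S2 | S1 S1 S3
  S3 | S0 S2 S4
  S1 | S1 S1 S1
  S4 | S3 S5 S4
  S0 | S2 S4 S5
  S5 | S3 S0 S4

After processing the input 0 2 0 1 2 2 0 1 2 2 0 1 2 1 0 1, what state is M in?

S2 → S1 → S1 → S1 → S1 → S1 → S1 → S1 → S1 → S1 → S1 → S1 → S1 → S1 → S1 → S1 → S1

S1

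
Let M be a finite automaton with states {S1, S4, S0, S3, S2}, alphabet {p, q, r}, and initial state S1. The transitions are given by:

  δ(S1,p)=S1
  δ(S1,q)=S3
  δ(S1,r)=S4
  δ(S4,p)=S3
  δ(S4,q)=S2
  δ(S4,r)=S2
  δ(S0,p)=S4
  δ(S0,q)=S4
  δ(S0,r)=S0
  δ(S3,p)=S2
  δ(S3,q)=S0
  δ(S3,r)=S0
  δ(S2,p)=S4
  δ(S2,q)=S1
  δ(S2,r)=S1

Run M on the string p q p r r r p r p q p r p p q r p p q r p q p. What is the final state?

S4

Trace: S1 -p-> S1 -q-> S3 -p-> S2 -r-> S1 -r-> S4 -r-> S2 -p-> S4 -r-> S2 -p-> S4 -q-> S2 -p-> S4 -r-> S2 -p-> S4 -p-> S3 -q-> S0 -r-> S0 -p-> S4 -p-> S3 -q-> S0 -r-> S0 -p-> S4 -q-> S2 -p-> S4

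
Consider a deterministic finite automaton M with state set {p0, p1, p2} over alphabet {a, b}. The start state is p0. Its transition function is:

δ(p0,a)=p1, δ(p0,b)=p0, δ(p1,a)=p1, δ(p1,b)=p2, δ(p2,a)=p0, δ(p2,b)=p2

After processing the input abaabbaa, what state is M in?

p1

Trace: p0 -a-> p1 -b-> p2 -a-> p0 -a-> p1 -b-> p2 -b-> p2 -a-> p0 -a-> p1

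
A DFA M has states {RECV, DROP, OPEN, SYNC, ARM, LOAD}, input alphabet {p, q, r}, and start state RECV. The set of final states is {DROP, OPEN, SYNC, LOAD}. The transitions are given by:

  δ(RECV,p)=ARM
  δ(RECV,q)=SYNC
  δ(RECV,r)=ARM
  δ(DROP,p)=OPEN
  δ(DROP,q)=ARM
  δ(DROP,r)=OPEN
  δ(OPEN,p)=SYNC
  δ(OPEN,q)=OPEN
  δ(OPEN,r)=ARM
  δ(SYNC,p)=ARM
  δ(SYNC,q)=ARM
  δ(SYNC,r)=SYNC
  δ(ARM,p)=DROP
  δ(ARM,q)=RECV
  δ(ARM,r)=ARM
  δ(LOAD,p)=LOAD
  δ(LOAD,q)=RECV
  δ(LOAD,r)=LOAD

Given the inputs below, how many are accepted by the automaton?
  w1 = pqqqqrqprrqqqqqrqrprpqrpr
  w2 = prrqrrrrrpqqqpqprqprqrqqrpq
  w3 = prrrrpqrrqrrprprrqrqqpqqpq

w1: RECV → ARM → RECV → SYNC → ARM → RECV → ARM → RECV → ARM → ARM → ARM → RECV → SYNC → ARM → RECV → SYNC → SYNC → ARM → ARM → DROP → OPEN → SYNC → ARM → ARM → DROP → OPEN  → end OPEN, accepted
w2: RECV → ARM → ARM → ARM → RECV → ARM → ARM → ARM → ARM → ARM → DROP → ARM → RECV → SYNC → ARM → RECV → ARM → ARM → RECV → ARM → ARM → RECV → ARM → RECV → SYNC → SYNC → ARM → RECV  → end RECV, rejected
w3: RECV → ARM → ARM → ARM → ARM → ARM → DROP → ARM → ARM → ARM → RECV → ARM → ARM → DROP → OPEN → SYNC → SYNC → SYNC → ARM → ARM → RECV → SYNC → ARM → RECV → SYNC → ARM → RECV  → end RECV, rejected

1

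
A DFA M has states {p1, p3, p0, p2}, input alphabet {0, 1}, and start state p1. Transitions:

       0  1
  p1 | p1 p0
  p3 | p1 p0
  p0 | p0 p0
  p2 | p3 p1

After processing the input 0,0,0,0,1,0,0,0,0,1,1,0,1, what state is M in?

p0

Trace: p1 -0-> p1 -0-> p1 -0-> p1 -0-> p1 -1-> p0 -0-> p0 -0-> p0 -0-> p0 -0-> p0 -1-> p0 -1-> p0 -0-> p0 -1-> p0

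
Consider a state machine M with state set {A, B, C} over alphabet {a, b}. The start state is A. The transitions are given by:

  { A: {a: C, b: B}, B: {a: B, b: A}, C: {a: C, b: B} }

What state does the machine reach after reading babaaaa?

A → B → B → A → C → C → C → C

C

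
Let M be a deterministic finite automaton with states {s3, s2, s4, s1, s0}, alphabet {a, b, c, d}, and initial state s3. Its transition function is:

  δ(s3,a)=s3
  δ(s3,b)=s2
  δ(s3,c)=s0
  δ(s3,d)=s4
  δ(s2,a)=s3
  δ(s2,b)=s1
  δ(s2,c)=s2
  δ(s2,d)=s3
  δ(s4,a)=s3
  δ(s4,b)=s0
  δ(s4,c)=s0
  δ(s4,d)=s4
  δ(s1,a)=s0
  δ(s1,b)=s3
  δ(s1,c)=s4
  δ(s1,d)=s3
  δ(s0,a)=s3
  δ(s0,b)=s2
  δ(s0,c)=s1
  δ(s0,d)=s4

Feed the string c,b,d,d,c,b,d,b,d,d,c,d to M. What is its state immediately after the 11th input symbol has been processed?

s0

start at s3
read 'c': s3 → s0
read 'b': s0 → s2
read 'd': s2 → s3
read 'd': s3 → s4
read 'c': s4 → s0
read 'b': s0 → s2
read 'd': s2 → s3
read 'b': s3 → s2
read 'd': s2 → s3
read 'd': s3 → s4
read 'c': s4 → s0
After 11 symbols: s0.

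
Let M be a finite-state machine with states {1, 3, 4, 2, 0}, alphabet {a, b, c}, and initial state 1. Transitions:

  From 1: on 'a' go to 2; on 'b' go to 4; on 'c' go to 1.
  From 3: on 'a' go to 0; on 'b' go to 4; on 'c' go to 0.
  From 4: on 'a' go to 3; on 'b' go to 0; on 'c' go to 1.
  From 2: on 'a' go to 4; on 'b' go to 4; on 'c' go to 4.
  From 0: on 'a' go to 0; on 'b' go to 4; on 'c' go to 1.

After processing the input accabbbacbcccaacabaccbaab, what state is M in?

Trace: 1 -a-> 2 -c-> 4 -c-> 1 -a-> 2 -b-> 4 -b-> 0 -b-> 4 -a-> 3 -c-> 0 -b-> 4 -c-> 1 -c-> 1 -c-> 1 -a-> 2 -a-> 4 -c-> 1 -a-> 2 -b-> 4 -a-> 3 -c-> 0 -c-> 1 -b-> 4 -a-> 3 -a-> 0 -b-> 4

4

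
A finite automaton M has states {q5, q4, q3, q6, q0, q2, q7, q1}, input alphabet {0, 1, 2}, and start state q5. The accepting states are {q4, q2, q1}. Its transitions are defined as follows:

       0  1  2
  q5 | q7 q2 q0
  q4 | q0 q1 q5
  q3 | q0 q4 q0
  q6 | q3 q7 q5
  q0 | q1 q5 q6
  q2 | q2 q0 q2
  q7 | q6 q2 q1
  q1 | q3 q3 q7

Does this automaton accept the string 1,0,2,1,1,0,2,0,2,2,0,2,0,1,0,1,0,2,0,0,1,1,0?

q5 → q2 → q2 → q2 → q0 → q5 → q7 → q1 → q3 → q0 → q6 → q3 → q0 → q1 → q3 → q0 → q5 → q7 → q1 → q3 → q0 → q5 → q2 → q2
End state q2 is accepting.

Yes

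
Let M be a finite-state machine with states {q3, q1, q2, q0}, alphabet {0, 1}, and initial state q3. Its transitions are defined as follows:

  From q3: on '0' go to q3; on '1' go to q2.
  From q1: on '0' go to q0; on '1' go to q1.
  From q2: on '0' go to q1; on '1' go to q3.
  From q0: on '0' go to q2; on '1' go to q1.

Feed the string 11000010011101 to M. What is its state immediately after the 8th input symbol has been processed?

start at q3
read '1': q3 → q2
read '1': q2 → q3
read '0': q3 → q3
read '0': q3 → q3
read '0': q3 → q3
read '0': q3 → q3
read '1': q3 → q2
read '0': q2 → q1
After 8 symbols: q1.

q1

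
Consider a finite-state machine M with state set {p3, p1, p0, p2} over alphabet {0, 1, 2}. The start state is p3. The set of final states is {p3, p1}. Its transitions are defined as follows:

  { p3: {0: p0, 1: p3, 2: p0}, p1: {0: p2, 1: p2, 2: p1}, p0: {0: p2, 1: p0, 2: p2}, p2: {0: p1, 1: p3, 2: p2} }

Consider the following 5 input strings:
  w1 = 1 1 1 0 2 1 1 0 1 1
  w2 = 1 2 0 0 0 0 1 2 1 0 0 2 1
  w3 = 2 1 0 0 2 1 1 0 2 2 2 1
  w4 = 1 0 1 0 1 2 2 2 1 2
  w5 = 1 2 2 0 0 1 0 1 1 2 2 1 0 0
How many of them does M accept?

2

w1: p3 → p3 → p3 → p3 → p0 → p2 → p3 → p3 → p0 → p0 → p0  → end p0, rejected
w2: p3 → p3 → p0 → p2 → p1 → p2 → p1 → p2 → p2 → p3 → p0 → p2 → p2 → p3  → end p3, accepted
w3: p3 → p0 → p0 → p2 → p1 → p1 → p2 → p3 → p0 → p2 → p2 → p2 → p3  → end p3, accepted
w4: p3 → p3 → p0 → p0 → p2 → p3 → p0 → p2 → p2 → p3 → p0  → end p0, rejected
w5: p3 → p3 → p0 → p2 → p1 → p2 → p3 → p0 → p0 → p0 → p2 → p2 → p3 → p0 → p2  → end p2, rejected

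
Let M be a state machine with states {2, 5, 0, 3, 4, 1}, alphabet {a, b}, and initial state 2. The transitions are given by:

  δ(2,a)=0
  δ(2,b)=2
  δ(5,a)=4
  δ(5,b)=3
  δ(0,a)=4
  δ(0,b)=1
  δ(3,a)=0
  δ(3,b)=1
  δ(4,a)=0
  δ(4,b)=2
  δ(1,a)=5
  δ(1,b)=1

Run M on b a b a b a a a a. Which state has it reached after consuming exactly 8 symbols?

0

Trace: 2 -b-> 2 -a-> 0 -b-> 1 -a-> 5 -b-> 3 -a-> 0 -a-> 4 -a-> 0
After 8 symbols: 0.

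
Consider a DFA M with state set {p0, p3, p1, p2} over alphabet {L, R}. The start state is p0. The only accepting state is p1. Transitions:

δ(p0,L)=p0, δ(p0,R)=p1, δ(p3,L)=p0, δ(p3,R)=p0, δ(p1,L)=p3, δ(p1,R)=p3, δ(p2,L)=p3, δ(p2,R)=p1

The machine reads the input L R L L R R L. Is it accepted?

No

Trace: p0 -L-> p0 -R-> p1 -L-> p3 -L-> p0 -R-> p1 -R-> p3 -L-> p0
End state p0 is not accepting.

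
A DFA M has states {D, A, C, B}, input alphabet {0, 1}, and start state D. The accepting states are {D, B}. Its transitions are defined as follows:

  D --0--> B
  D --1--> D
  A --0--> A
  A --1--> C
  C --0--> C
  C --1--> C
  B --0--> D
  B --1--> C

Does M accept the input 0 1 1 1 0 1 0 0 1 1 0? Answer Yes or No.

No

D → B → C → C → C → C → C → C → C → C → C → C
End state C is not accepting.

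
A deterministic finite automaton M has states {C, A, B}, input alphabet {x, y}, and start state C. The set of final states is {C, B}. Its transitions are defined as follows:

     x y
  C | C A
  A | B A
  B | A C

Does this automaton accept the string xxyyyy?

start at C
read 'x': C → C
read 'x': C → C
read 'y': C → A
read 'y': A → A
read 'y': A → A
read 'y': A → A
End state A is not accepting.

No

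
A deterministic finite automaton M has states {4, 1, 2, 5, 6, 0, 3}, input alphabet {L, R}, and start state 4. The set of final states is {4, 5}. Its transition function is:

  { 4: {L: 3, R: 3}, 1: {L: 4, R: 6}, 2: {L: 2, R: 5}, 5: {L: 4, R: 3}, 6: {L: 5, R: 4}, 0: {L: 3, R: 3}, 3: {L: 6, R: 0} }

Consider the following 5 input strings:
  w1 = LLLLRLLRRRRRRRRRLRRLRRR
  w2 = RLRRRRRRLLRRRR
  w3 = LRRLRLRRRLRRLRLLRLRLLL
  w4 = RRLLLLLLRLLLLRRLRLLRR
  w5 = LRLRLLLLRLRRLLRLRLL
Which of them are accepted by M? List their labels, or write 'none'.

w1: 4 → 3 → 6 → 5 → 4 → 3 → 6 → 5 → 3 → 0 → 3 → 0 → 3 → 0 → 3 → 0 → 3 → 6 → 4 → 3 → 6 → 4 → 3 → 0  → end 0, rejected
w2: 4 → 3 → 6 → 4 → 3 → 0 → 3 → 0 → 3 → 6 → 5 → 3 → 0 → 3 → 0  → end 0, rejected
w3: 4 → 3 → 0 → 3 → 6 → 4 → 3 → 0 → 3 → 0 → 3 → 0 → 3 → 6 → 4 → 3 → 6 → 4 → 3 → 0 → 3 → 6 → 5  → end 5, accepted
w4: 4 → 3 → 0 → 3 → 6 → 5 → 4 → 3 → 6 → 4 → 3 → 6 → 5 → 4 → 3 → 0 → 3 → 0 → 3 → 6 → 4 → 3  → end 3, rejected
w5: 4 → 3 → 0 → 3 → 0 → 3 → 6 → 5 → 4 → 3 → 6 → 4 → 3 → 6 → 5 → 3 → 6 → 4 → 3 → 6  → end 6, rejected

w3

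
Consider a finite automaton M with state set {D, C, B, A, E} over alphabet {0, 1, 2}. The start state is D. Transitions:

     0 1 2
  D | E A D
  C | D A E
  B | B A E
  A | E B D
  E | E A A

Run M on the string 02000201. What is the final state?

A

D → E → A → E → E → E → A → E → A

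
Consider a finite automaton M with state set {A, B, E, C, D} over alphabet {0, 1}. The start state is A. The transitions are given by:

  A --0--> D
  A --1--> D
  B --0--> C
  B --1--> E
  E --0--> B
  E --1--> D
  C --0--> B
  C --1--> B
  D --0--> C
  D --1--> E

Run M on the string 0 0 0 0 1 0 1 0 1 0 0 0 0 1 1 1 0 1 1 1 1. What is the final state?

Trace: A -0-> D -0-> C -0-> B -0-> C -1-> B -0-> C -1-> B -0-> C -1-> B -0-> C -0-> B -0-> C -0-> B -1-> E -1-> D -1-> E -0-> B -1-> E -1-> D -1-> E -1-> D

D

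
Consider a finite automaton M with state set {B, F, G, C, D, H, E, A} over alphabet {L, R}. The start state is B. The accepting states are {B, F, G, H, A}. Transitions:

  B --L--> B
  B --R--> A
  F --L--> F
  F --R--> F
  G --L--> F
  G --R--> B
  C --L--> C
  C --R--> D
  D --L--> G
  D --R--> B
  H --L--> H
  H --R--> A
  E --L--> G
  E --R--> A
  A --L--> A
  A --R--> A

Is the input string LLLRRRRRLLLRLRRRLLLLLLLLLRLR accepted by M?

Yes

Trace: B -L-> B -L-> B -L-> B -R-> A -R-> A -R-> A -R-> A -R-> A -L-> A -L-> A -L-> A -R-> A -L-> A -R-> A -R-> A -R-> A -L-> A -L-> A -L-> A -L-> A -L-> A -L-> A -L-> A -L-> A -L-> A -R-> A -L-> A -R-> A
End state A is accepting.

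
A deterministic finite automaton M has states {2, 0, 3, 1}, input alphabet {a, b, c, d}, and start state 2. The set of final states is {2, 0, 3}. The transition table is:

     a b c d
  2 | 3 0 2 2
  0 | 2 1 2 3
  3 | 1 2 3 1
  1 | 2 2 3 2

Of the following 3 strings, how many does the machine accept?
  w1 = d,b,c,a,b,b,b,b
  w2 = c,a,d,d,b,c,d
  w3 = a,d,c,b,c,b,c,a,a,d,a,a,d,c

w1:
  start at 2
  read 'd': 2 → 2
  read 'b': 2 → 0
  read 'c': 0 → 2
  read 'a': 2 → 3
  read 'b': 3 → 2
  read 'b': 2 → 0
  read 'b': 0 → 1
  read 'b': 1 → 2
  end 2, accepted
w2:
  start at 2
  read 'c': 2 → 2
  read 'a': 2 → 3
  read 'd': 3 → 1
  read 'd': 1 → 2
  read 'b': 2 → 0
  read 'c': 0 → 2
  read 'd': 2 → 2
  end 2, accepted
w3:
  start at 2
  read 'a': 2 → 3
  read 'd': 3 → 1
  read 'c': 1 → 3
  read 'b': 3 → 2
  read 'c': 2 → 2
  read 'b': 2 → 0
  read 'c': 0 → 2
  read 'a': 2 → 3
  read 'a': 3 → 1
  read 'd': 1 → 2
  read 'a': 2 → 3
  read 'a': 3 → 1
  read 'd': 1 → 2
  read 'c': 2 → 2
  end 2, accepted

3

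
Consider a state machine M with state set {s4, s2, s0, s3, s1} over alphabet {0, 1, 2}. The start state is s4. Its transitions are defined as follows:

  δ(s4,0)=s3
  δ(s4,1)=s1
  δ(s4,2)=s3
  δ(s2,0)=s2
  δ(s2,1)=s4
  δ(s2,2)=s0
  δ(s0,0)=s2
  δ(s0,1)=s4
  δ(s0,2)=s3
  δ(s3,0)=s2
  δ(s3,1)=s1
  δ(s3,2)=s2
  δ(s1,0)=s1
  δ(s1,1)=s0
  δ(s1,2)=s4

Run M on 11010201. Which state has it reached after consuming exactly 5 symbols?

start at s4
read '1': s4 → s1
read '1': s1 → s0
read '0': s0 → s2
read '1': s2 → s4
read '0': s4 → s3
After 5 symbols: s3.

s3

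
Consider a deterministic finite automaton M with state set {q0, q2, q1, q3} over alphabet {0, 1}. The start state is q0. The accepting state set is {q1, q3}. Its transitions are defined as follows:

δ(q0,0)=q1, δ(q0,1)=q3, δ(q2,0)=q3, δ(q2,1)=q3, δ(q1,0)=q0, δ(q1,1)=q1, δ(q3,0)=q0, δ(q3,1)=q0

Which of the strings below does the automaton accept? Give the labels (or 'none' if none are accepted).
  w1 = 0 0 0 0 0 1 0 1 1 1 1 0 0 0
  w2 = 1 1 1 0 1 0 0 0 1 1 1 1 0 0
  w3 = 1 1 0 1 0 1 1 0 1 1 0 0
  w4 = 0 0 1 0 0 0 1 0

w1: Trace: q0 -0-> q1 -0-> q0 -0-> q1 -0-> q0 -0-> q1 -1-> q1 -0-> q0 -1-> q3 -1-> q0 -1-> q3 -1-> q0 -0-> q1 -0-> q0 -0-> q1  → end q1, accepted
w2: Trace: q0 -1-> q3 -1-> q0 -1-> q3 -0-> q0 -1-> q3 -0-> q0 -0-> q1 -0-> q0 -1-> q3 -1-> q0 -1-> q3 -1-> q0 -0-> q1 -0-> q0  → end q0, rejected
w3: Trace: q0 -1-> q3 -1-> q0 -0-> q1 -1-> q1 -0-> q0 -1-> q3 -1-> q0 -0-> q1 -1-> q1 -1-> q1 -0-> q0 -0-> q1  → end q1, accepted
w4: Trace: q0 -0-> q1 -0-> q0 -1-> q3 -0-> q0 -0-> q1 -0-> q0 -1-> q3 -0-> q0  → end q0, rejected

w1, w3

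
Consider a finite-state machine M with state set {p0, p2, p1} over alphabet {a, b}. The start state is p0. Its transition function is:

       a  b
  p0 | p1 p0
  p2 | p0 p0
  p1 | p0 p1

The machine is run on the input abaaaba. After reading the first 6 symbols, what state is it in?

Trace: p0 -a-> p1 -b-> p1 -a-> p0 -a-> p1 -a-> p0 -b-> p0
After 6 symbols: p0.

p0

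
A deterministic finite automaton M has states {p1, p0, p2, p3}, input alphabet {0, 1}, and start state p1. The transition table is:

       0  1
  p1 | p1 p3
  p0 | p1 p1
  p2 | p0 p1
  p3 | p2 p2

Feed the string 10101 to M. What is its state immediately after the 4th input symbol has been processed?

p1

p1 → p3 → p2 → p1 → p1
After 4 symbols: p1.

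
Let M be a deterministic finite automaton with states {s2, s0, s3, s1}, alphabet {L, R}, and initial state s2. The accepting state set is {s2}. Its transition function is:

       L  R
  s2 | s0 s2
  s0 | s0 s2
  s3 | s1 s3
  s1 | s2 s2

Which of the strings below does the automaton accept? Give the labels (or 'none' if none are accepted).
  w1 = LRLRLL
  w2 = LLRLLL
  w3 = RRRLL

w1:
  start at s2
  read 'L': s2 → s0
  read 'R': s0 → s2
  read 'L': s2 → s0
  read 'R': s0 → s2
  read 'L': s2 → s0
  read 'L': s0 → s0
  end s0, rejected
w2:
  start at s2
  read 'L': s2 → s0
  read 'L': s0 → s0
  read 'R': s0 → s2
  read 'L': s2 → s0
  read 'L': s0 → s0
  read 'L': s0 → s0
  end s0, rejected
w3:
  start at s2
  read 'R': s2 → s2
  read 'R': s2 → s2
  read 'R': s2 → s2
  read 'L': s2 → s0
  read 'L': s0 → s0
  end s0, rejected

none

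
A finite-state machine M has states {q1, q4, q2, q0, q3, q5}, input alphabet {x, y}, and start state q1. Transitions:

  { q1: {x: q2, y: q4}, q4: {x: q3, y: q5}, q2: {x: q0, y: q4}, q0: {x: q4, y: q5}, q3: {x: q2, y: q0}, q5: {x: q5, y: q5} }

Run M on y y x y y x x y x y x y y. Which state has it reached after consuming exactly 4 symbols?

q5

start at q1
read 'y': q1 → q4
read 'y': q4 → q5
read 'x': q5 → q5
read 'y': q5 → q5
After 4 symbols: q5.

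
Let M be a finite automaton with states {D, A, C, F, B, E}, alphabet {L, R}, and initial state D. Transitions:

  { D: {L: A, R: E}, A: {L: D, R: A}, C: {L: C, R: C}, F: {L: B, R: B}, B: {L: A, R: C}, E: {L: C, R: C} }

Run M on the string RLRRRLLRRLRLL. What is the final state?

start at D
read 'R': D → E
read 'L': E → C
read 'R': C → C
read 'R': C → C
read 'R': C → C
read 'L': C → C
read 'L': C → C
read 'R': C → C
read 'R': C → C
read 'L': C → C
read 'R': C → C
read 'L': C → C
read 'L': C → C

C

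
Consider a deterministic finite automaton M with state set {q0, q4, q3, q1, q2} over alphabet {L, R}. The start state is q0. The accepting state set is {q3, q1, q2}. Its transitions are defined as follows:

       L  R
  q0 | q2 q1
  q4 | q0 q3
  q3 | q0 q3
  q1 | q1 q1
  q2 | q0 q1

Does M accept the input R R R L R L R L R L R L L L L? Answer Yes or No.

Yes

q0 → q1 → q1 → q1 → q1 → q1 → q1 → q1 → q1 → q1 → q1 → q1 → q1 → q1 → q1 → q1
End state q1 is accepting.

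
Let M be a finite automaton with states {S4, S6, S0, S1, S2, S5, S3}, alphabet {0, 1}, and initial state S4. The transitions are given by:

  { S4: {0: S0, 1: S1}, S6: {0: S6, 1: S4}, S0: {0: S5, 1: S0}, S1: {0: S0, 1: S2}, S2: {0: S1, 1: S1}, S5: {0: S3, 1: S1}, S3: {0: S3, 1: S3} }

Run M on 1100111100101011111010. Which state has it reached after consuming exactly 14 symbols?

S4 → S1 → S2 → S1 → S0 → S0 → S0 → S0 → S0 → S5 → S3 → S3 → S3 → S3 → S3
After 14 symbols: S3.

S3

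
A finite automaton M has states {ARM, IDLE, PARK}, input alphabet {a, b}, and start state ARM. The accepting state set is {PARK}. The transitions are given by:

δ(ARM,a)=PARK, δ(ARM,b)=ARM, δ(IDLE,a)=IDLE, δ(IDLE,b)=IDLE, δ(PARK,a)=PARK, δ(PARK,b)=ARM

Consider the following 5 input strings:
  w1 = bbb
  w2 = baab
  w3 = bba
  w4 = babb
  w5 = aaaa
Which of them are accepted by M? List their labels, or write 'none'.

w3, w5

w1: ARM → ARM → ARM → ARM  → end ARM, rejected
w2: ARM → ARM → PARK → PARK → ARM  → end ARM, rejected
w3: ARM → ARM → ARM → PARK  → end PARK, accepted
w4: ARM → ARM → PARK → ARM → ARM  → end ARM, rejected
w5: ARM → PARK → PARK → PARK → PARK  → end PARK, accepted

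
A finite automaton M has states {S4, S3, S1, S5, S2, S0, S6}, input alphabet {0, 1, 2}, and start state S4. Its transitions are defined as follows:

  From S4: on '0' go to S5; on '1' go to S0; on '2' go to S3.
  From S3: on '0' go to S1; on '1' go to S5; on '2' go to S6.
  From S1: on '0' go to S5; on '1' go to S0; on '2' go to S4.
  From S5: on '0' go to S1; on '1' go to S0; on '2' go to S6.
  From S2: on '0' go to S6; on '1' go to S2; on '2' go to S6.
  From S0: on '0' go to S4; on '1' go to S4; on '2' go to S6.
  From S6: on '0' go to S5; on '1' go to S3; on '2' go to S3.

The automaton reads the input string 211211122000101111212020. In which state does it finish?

Trace: S4 -2-> S3 -1-> S5 -1-> S0 -2-> S6 -1-> S3 -1-> S5 -1-> S0 -2-> S6 -2-> S3 -0-> S1 -0-> S5 -0-> S1 -1-> S0 -0-> S4 -1-> S0 -1-> S4 -1-> S0 -1-> S4 -2-> S3 -1-> S5 -2-> S6 -0-> S5 -2-> S6 -0-> S5

S5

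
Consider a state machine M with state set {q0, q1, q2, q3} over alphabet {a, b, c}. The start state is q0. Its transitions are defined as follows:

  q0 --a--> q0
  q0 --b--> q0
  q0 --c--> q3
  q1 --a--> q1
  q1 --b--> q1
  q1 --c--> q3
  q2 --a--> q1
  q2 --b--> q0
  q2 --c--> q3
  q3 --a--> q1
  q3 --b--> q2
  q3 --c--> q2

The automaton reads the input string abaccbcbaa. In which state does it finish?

q0 → q0 → q0 → q0 → q3 → q2 → q0 → q3 → q2 → q1 → q1

q1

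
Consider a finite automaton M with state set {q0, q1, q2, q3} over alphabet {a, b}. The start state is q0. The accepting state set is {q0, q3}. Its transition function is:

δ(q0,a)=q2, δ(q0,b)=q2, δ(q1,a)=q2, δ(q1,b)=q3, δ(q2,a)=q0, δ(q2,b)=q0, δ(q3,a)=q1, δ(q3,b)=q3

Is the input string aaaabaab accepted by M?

q0 → q2 → q0 → q2 → q0 → q2 → q0 → q2 → q0
End state q0 is accepting.

Yes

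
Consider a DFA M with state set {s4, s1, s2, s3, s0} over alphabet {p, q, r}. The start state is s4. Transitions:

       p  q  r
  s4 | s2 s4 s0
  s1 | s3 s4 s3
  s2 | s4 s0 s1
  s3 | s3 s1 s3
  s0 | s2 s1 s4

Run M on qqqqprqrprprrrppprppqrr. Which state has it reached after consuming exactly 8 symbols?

s4 → s4 → s4 → s4 → s4 → s2 → s1 → s4 → s0
After 8 symbols: s0.

s0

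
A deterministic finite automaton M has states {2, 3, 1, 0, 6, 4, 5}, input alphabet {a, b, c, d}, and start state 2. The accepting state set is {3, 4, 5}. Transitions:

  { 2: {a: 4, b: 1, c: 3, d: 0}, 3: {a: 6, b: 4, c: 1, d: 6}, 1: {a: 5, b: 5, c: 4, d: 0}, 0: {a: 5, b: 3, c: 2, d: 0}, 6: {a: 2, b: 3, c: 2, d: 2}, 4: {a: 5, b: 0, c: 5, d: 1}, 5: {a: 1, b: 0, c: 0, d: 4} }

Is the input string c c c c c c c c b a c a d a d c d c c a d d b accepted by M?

Trace: 2 -c-> 3 -c-> 1 -c-> 4 -c-> 5 -c-> 0 -c-> 2 -c-> 3 -c-> 1 -b-> 5 -a-> 1 -c-> 4 -a-> 5 -d-> 4 -a-> 5 -d-> 4 -c-> 5 -d-> 4 -c-> 5 -c-> 0 -a-> 5 -d-> 4 -d-> 1 -b-> 5
End state 5 is accepting.

Yes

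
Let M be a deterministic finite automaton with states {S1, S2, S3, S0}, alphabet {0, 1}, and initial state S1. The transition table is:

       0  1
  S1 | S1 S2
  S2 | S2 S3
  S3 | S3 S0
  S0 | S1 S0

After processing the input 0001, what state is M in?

Trace: S1 -0-> S1 -0-> S1 -0-> S1 -1-> S2

S2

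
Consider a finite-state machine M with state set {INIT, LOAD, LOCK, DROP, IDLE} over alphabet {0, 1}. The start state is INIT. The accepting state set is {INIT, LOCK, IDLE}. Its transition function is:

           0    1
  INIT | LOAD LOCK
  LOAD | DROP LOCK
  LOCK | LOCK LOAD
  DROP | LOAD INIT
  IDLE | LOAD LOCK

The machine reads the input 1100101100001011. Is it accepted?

Trace: INIT -1-> LOCK -1-> LOAD -0-> DROP -0-> LOAD -1-> LOCK -0-> LOCK -1-> LOAD -1-> LOCK -0-> LOCK -0-> LOCK -0-> LOCK -0-> LOCK -1-> LOAD -0-> DROP -1-> INIT -1-> LOCK
End state LOCK is accepting.

Yes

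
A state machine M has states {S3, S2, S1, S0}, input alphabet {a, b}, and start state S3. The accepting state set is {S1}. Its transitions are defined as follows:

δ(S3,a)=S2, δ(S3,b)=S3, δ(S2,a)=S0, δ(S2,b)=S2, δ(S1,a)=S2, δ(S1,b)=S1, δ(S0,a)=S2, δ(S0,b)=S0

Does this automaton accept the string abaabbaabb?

No

S3 → S2 → S2 → S0 → S2 → S2 → S2 → S0 → S2 → S2 → S2
End state S2 is not accepting.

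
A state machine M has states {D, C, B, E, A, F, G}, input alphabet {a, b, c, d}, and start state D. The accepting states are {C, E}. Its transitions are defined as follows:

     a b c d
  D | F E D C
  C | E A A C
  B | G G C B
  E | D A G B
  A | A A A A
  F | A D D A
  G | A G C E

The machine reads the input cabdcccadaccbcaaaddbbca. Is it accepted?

D → D → F → D → C → A → A → A → A → A → A → A → A → A → A → A → A → A → A → A → A → A → A → A
End state A is not accepting.

No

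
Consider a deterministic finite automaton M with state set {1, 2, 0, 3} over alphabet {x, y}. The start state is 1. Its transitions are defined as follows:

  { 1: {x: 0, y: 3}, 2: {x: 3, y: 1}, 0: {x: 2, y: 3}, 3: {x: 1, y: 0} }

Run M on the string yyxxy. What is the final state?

0

1 → 3 → 0 → 2 → 3 → 0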